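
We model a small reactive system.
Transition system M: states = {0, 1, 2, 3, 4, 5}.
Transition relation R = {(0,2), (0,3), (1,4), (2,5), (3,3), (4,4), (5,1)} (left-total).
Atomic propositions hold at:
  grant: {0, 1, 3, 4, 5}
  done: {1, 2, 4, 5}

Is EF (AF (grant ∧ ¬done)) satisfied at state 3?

Sat(¬done) = {0, 3}
Sat(grant ∧ ¬done) = {0, 3}
AF (grant ∧ ¬done): least fixpoint, start Z0 = {0, 3}, add states with every successor in Z. Already a fixed point.
Sat(AF (grant ∧ ¬done)) = {0, 3}
EF (AF (grant ∧ ¬done)): least fixpoint, start Z0 = {0, 3}, add states with some successor in Z. Already a fixed point.
Sat(EF (AF (grant ∧ ¬done))) = {0, 3}
3 ∈ Sat(EF (AF (grant ∧ ¬done))) = {0, 3}, so the formula holds at 3.

Yes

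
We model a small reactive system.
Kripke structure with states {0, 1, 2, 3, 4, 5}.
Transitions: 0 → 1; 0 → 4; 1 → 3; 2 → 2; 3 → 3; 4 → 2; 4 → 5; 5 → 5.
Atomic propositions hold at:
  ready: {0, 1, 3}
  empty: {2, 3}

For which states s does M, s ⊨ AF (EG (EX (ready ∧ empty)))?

{1, 3}

Sat(ready ∧ empty) = {3}
Sat(EX (ready ∧ empty)) = {s : some successor in {3}} = {1, 3}
EG (EX (ready ∧ empty)): greatest fixpoint, start Z0 = {1, 3}, keep only states in Sat with some successor in Z. Already a fixed point.
Sat(EG (EX (ready ∧ empty))) = {1, 3}
AF (EG (EX (ready ∧ empty))): least fixpoint, start Z0 = {1, 3}, add states with every successor in Z. Already a fixed point.
Sat(AF (EG (EX (ready ∧ empty)))) = {1, 3}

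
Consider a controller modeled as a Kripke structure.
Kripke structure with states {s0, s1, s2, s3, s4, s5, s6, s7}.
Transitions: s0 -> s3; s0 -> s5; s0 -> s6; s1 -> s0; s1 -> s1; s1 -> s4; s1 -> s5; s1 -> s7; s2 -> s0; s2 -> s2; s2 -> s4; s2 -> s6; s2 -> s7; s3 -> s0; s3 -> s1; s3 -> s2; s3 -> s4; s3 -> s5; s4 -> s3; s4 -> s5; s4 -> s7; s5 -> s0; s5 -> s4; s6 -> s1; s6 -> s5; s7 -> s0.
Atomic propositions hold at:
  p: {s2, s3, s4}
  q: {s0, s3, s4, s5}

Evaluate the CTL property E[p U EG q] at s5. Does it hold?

EG q: greatest fixpoint, start Z0 = {s0, s3, s4, s5}, keep only states in Sat with some successor in Z. Already a fixed point.
Sat(EG q) = {s0, s3, s4, s5}
E[p U EG q]: least fixpoint, start Z0 = Sat(EG q) = {s0, s3, s4, s5}, add states in Sat(p) with some successor in Z. Z1 = {s0, s2, s3, s4, s5}; fixed.
Sat(E[p U EG q]) = {s0, s2, s3, s4, s5}
s5 ∈ Sat(E[p U EG q]) = {s0, s2, s3, s4, s5}, so the formula holds at s5.

Yes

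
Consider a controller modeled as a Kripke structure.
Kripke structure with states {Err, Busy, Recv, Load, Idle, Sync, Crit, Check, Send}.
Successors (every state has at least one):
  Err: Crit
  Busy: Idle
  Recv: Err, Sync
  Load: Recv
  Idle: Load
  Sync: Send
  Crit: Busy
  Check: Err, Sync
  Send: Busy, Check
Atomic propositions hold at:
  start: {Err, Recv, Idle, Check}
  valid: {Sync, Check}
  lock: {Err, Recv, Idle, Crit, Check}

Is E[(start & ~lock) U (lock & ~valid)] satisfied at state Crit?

Yes

Sat(~lock) = {Busy, Load, Sync, Send}
Sat(start & ~lock) = ∅
Sat(~valid) = {Err, Busy, Recv, Load, Idle, Crit, Send}
Sat(lock & ~valid) = {Err, Recv, Idle, Crit}
E[(start & ~lock) U (lock & ~valid)]: least fixpoint, start Z0 = Sat((lock & ~valid)) = {Err, Recv, Idle, Crit}, add states in Sat(start & ~lock) with some successor in Z. Already a fixed point.
Sat(E[(start & ~lock) U (lock & ~valid)]) = {Err, Recv, Idle, Crit}
Crit ∈ Sat(E[(start & ~lock) U (lock & ~valid)]) = {Err, Recv, Idle, Crit}, so the formula holds at Crit.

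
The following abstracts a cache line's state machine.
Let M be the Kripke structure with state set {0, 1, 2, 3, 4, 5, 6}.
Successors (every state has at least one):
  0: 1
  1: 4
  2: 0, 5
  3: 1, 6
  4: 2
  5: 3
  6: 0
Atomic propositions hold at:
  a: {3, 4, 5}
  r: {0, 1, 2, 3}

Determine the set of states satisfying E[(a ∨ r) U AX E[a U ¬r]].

Sat(a ∨ r) = {0, 1, 2, 3, 4, 5}
Sat(¬r) = {4, 5, 6}
E[a U ¬r]: least fixpoint, start Z0 = Sat(¬r) = {4, 5, 6}, add states in Sat(a) with some successor in Z. Z1 = {3, 4, 5, 6}; fixed.
Sat(E[a U ¬r]) = {3, 4, 5, 6}
Sat(AX E[a U ¬r]) = {s : every successor in {3, 4, 5, 6}} = {1, 5}
E[(a ∨ r) U AX E[a U ¬r]]: least fixpoint, start Z0 = Sat(AX E[a U ¬r]) = {1, 5}, add states in Sat(a ∨ r) with some successor in Z. Z1 = {0, 1, 2, 3, 5}; Z2 = {0, 1, 2, 3, 4, 5}; fixed.
Sat(E[(a ∨ r) U AX E[a U ¬r]]) = {0, 1, 2, 3, 4, 5}

{0, 1, 2, 3, 4, 5}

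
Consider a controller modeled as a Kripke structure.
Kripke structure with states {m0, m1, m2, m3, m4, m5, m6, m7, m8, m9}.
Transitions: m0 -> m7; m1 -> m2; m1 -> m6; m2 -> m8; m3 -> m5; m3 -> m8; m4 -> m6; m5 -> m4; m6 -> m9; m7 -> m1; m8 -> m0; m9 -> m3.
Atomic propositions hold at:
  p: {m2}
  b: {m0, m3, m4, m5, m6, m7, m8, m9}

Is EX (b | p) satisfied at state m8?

Yes

Sat(b | p) = {m0, m2, m3, m4, m5, m6, m7, m8, m9}
Sat(EX (b | p)) = {s : some successor in {m0, m2, m3, m4, m5, m6, m7, m8, m9}} = {m0, m1, m2, m3, m4, m5, m6, m8, m9}
m8 ∈ Sat(EX (b | p)) = {m0, m1, m2, m3, m4, m5, m6, m8, m9}, so the formula holds at m8.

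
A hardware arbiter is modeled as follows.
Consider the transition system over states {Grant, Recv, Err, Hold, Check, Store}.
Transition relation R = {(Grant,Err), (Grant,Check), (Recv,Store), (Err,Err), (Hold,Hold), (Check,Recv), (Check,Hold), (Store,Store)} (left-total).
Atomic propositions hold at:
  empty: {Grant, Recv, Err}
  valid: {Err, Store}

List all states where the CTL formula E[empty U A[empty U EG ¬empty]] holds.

Sat(¬empty) = {Hold, Check, Store}
EG ¬empty: greatest fixpoint, start Z0 = {Hold, Check, Store}, keep only states in Sat with some successor in Z. Already a fixed point.
Sat(EG ¬empty) = {Hold, Check, Store}
A[empty U EG ¬empty]: least fixpoint, start Z0 = Sat(EG ¬empty) = {Hold, Check, Store}, add states in Sat(empty) with every successor in Z. Z1 = {Recv, Hold, Check, Store}; fixed.
Sat(A[empty U EG ¬empty]) = {Recv, Hold, Check, Store}
E[empty U A[empty U EG ¬empty]]: least fixpoint, start Z0 = Sat(A[empty U EG ¬empty]) = {Recv, Hold, Check, Store}, add states in Sat(empty) with some successor in Z. Z1 = {Grant, Recv, Hold, Check, Store}; fixed.
Sat(E[empty U A[empty U EG ¬empty]]) = {Grant, Recv, Hold, Check, Store}

{Grant, Recv, Hold, Check, Store}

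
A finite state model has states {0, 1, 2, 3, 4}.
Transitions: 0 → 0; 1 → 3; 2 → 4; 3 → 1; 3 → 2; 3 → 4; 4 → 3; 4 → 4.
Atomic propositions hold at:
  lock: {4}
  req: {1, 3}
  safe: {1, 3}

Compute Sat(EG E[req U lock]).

{1, 3, 4}

E[req U lock]: least fixpoint, start Z0 = Sat(lock) = {4}, add states in Sat(req) with some successor in Z. Z1 = {3, 4}; Z2 = {1, 3, 4}; fixed.
Sat(E[req U lock]) = {1, 3, 4}
EG E[req U lock]: greatest fixpoint, start Z0 = {1, 3, 4}, keep only states in Sat with some successor in Z. Already a fixed point.
Sat(EG E[req U lock]) = {1, 3, 4}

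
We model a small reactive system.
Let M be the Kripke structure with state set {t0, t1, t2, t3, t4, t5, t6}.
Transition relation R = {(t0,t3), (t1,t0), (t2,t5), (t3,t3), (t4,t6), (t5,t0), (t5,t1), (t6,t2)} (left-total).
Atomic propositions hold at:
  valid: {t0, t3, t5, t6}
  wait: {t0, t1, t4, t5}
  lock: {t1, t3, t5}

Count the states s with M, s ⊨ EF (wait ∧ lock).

5

Sat(wait ∧ lock) = {t1, t5}
EF (wait ∧ lock): least fixpoint, start Z0 = {t1, t5}, add states with some successor in Z. Z1 = {t1, t2, t5}; Z2 = {t1, t2, t5, t6}; Z3 = {t1, t2, t4, t5, t6}; fixed.
Sat(EF (wait ∧ lock)) = {t1, t2, t4, t5, t6}
|Sat(EF (wait ∧ lock))| = |{t1, t2, t4, t5, t6}| = 5.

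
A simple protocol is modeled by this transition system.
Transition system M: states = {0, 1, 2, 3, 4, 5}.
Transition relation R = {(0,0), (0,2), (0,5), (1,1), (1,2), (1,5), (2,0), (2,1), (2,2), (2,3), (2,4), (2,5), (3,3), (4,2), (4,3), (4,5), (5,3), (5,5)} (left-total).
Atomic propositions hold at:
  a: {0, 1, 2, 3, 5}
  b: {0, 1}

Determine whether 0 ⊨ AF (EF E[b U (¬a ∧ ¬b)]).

Sat(¬a) = {4}
Sat(¬b) = {2, 3, 4, 5}
Sat(¬a ∧ ¬b) = {4}
E[b U (¬a ∧ ¬b)]: least fixpoint, start Z0 = Sat((¬a ∧ ¬b)) = {4}, add states in Sat(b) with some successor in Z. Already a fixed point.
Sat(E[b U (¬a ∧ ¬b)]) = {4}
EF E[b U (¬a ∧ ¬b)]: least fixpoint, start Z0 = {4}, add states with some successor in Z. Z1 = {2, 4}; Z2 = {0, 1, 2, 4}; fixed.
Sat(EF E[b U (¬a ∧ ¬b)]) = {0, 1, 2, 4}
AF (EF E[b U (¬a ∧ ¬b)]): least fixpoint, start Z0 = {0, 1, 2, 4}, add states with every successor in Z. Already a fixed point.
Sat(AF (EF E[b U (¬a ∧ ¬b)])) = {0, 1, 2, 4}
0 ∈ Sat(AF (EF E[b U (¬a ∧ ¬b)])) = {0, 1, 2, 4}, so the formula holds at 0.

Yes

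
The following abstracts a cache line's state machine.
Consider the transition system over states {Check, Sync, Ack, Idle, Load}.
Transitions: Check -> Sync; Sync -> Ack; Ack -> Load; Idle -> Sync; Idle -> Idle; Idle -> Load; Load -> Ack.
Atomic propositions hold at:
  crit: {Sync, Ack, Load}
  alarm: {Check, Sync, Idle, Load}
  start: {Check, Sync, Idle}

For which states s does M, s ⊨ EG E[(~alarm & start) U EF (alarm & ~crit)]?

Sat(~alarm) = {Ack}
Sat(~alarm & start) = ∅
Sat(~crit) = {Check, Idle}
Sat(alarm & ~crit) = {Check, Idle}
EF (alarm & ~crit): least fixpoint, start Z0 = {Check, Idle}, add states with some successor in Z. Already a fixed point.
Sat(EF (alarm & ~crit)) = {Check, Idle}
E[(~alarm & start) U EF (alarm & ~crit)]: least fixpoint, start Z0 = Sat(EF (alarm & ~crit)) = {Check, Idle}, add states in Sat(~alarm & start) with some successor in Z. Already a fixed point.
Sat(E[(~alarm & start) U EF (alarm & ~crit)]) = {Check, Idle}
EG E[(~alarm & start) U EF (alarm & ~crit)]: greatest fixpoint, start Z0 = {Check, Idle}, keep only states in Sat with some successor in Z. Z1 = {Idle}; fixed.
Sat(EG E[(~alarm & start) U EF (alarm & ~crit)]) = {Idle}

{Idle}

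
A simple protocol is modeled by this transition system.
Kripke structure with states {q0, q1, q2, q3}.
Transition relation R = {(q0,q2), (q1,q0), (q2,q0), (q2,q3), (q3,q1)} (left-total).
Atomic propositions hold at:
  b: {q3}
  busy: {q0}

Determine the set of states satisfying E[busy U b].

E[busy U b]: least fixpoint, start Z0 = Sat(b) = {q3}, add states in Sat(busy) with some successor in Z. Already a fixed point.
Sat(E[busy U b]) = {q3}

{q3}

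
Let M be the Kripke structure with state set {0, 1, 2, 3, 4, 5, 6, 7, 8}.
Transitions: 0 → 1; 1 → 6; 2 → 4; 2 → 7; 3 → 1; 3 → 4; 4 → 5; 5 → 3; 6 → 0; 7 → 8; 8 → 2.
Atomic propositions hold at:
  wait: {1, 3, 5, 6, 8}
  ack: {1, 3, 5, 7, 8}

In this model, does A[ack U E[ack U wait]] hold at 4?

E[ack U wait]: least fixpoint, start Z0 = Sat(wait) = {1, 3, 5, 6, 8}, add states in Sat(ack) with some successor in Z. Z1 = {1, 3, 5, 6, 7, 8}; fixed.
Sat(E[ack U wait]) = {1, 3, 5, 6, 7, 8}
A[ack U E[ack U wait]]: least fixpoint, start Z0 = Sat(E[ack U wait]) = {1, 3, 5, 6, 7, 8}, add states in Sat(ack) with every successor in Z. Already a fixed point.
Sat(A[ack U E[ack U wait]]) = {1, 3, 5, 6, 7, 8}
4 ∉ Sat(A[ack U E[ack U wait]]) = {1, 3, 5, 6, 7, 8}, so the formula does not hold at 4.

No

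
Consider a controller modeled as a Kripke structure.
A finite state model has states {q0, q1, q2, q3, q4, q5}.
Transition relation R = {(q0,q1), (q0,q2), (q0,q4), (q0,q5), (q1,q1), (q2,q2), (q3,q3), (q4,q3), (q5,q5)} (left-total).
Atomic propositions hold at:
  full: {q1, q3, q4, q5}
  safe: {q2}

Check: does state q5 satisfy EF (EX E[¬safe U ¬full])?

No

Sat(¬safe) = {q0, q1, q3, q4, q5}
Sat(¬full) = {q0, q2}
E[¬safe U ¬full]: least fixpoint, start Z0 = Sat(¬full) = {q0, q2}, add states in Sat(¬safe) with some successor in Z. Already a fixed point.
Sat(E[¬safe U ¬full]) = {q0, q2}
Sat(EX E[¬safe U ¬full]) = {s : some successor in {q0, q2}} = {q0, q2}
EF (EX E[¬safe U ¬full]): least fixpoint, start Z0 = {q0, q2}, add states with some successor in Z. Already a fixed point.
Sat(EF (EX E[¬safe U ¬full])) = {q0, q2}
q5 ∉ Sat(EF (EX E[¬safe U ¬full])) = {q0, q2}, so the formula does not hold at q5.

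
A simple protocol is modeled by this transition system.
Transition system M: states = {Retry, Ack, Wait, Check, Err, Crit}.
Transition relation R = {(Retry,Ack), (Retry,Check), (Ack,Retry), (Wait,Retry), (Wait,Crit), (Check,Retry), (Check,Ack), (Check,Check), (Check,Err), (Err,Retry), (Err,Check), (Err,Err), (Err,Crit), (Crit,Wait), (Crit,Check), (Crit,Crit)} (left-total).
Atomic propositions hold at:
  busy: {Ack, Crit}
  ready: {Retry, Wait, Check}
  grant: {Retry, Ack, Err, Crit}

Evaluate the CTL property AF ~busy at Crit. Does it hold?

Sat(~busy) = {Retry, Wait, Check, Err}
AF ~busy: least fixpoint, start Z0 = {Retry, Wait, Check, Err}, add states with every successor in Z. Z1 = {Retry, Ack, Wait, Check, Err}; fixed.
Sat(AF ~busy) = {Retry, Ack, Wait, Check, Err}
Crit ∉ Sat(AF ~busy) = {Retry, Ack, Wait, Check, Err}, so the formula does not hold at Crit.

No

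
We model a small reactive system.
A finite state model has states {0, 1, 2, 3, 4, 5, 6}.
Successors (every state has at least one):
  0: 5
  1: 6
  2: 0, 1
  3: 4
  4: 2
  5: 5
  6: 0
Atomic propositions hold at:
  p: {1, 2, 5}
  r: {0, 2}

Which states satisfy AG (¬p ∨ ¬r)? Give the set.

{0, 1, 5, 6}

Sat(¬p) = {0, 3, 4, 6}
Sat(¬r) = {1, 3, 4, 5, 6}
Sat(¬p ∨ ¬r) = {0, 1, 3, 4, 5, 6}
AG (¬p ∨ ¬r): greatest fixpoint, start Z0 = {0, 1, 3, 4, 5, 6}, keep only states in Sat with every successor in Z. Z1 = {0, 1, 3, 5, 6}; Z2 = {0, 1, 5, 6}; fixed.
Sat(AG (¬p ∨ ¬r)) = {0, 1, 5, 6}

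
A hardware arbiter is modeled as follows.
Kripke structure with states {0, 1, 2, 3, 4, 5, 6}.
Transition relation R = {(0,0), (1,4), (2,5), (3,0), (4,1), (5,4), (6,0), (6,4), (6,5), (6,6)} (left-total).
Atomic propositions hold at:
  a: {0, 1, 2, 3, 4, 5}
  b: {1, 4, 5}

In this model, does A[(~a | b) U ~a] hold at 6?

Sat(~a) = {6}
Sat(~a | b) = {1, 4, 5, 6}
A[(~a | b) U ~a]: least fixpoint, start Z0 = Sat(~a) = {6}, add states in Sat(~a | b) with every successor in Z. Already a fixed point.
Sat(A[(~a | b) U ~a]) = {6}
6 ∈ Sat(A[(~a | b) U ~a]) = {6}, so the formula holds at 6.

Yes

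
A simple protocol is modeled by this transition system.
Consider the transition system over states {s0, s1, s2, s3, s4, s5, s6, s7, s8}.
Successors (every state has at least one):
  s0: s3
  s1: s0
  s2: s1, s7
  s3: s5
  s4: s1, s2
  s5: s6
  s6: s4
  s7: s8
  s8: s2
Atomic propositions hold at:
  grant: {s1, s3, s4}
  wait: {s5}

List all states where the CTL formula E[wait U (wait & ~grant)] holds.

{s5}

Sat(~grant) = {s0, s2, s5, s6, s7, s8}
Sat(wait & ~grant) = {s5}
E[wait U (wait & ~grant)]: least fixpoint, start Z0 = Sat((wait & ~grant)) = {s5}, add states in Sat(wait) with some successor in Z. Already a fixed point.
Sat(E[wait U (wait & ~grant)]) = {s5}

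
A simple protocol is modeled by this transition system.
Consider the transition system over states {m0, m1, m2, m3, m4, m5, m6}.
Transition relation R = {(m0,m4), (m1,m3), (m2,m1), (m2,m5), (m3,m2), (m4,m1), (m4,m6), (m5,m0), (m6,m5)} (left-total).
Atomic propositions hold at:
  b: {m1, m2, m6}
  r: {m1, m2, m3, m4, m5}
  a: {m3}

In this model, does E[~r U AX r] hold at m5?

No

Sat(~r) = {m0, m6}
Sat(AX r) = {s : every successor in {m1, m2, m3, m4, m5}} = {m0, m1, m2, m3, m6}
E[~r U AX r]: least fixpoint, start Z0 = Sat(AX r) = {m0, m1, m2, m3, m6}, add states in Sat(~r) with some successor in Z. Already a fixed point.
Sat(E[~r U AX r]) = {m0, m1, m2, m3, m6}
m5 ∉ Sat(E[~r U AX r]) = {m0, m1, m2, m3, m6}, so the formula does not hold at m5.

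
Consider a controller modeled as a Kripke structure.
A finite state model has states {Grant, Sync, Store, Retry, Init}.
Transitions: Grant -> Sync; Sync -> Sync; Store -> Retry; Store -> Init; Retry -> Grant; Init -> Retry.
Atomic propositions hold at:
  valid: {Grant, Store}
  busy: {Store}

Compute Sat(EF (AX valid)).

Sat(AX valid) = {s : every successor in {Grant, Store}} = {Retry}
EF (AX valid): least fixpoint, start Z0 = {Retry}, add states with some successor in Z. Z1 = {Store, Retry, Init}; fixed.
Sat(EF (AX valid)) = {Store, Retry, Init}

{Store, Retry, Init}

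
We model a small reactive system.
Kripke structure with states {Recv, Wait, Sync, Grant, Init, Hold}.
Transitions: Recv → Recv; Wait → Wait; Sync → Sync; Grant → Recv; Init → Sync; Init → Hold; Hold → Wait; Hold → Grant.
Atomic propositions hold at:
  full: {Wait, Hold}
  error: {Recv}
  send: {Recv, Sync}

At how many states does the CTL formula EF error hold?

EF error: least fixpoint, start Z0 = {Recv}, add states with some successor in Z. Z1 = {Recv, Grant}; Z2 = {Recv, Grant, Hold}; Z3 = {Recv, Grant, Init, Hold}; fixed.
Sat(EF error) = {Recv, Grant, Init, Hold}
|Sat(EF error)| = |{Recv, Grant, Init, Hold}| = 4.

4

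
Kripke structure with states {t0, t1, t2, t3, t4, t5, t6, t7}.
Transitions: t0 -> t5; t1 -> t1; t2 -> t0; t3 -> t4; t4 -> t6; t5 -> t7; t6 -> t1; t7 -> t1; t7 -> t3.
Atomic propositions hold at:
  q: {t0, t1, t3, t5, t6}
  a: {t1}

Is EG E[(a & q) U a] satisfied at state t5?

No

Sat(a & q) = {t1}
E[(a & q) U a]: least fixpoint, start Z0 = Sat(a) = {t1}, add states in Sat(a & q) with some successor in Z. Already a fixed point.
Sat(E[(a & q) U a]) = {t1}
EG E[(a & q) U a]: greatest fixpoint, start Z0 = {t1}, keep only states in Sat with some successor in Z. Already a fixed point.
Sat(EG E[(a & q) U a]) = {t1}
t5 ∉ Sat(EG E[(a & q) U a]) = {t1}, so the formula does not hold at t5.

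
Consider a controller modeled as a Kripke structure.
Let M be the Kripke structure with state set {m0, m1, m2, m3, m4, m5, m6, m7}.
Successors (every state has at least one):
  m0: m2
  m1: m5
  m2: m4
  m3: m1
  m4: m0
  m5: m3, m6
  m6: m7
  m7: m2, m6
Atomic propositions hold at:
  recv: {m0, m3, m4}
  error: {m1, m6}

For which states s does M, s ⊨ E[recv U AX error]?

{m3}

Sat(AX error) = {s : every successor in {m1, m6}} = {m3}
E[recv U AX error]: least fixpoint, start Z0 = Sat(AX error) = {m3}, add states in Sat(recv) with some successor in Z. Already a fixed point.
Sat(E[recv U AX error]) = {m3}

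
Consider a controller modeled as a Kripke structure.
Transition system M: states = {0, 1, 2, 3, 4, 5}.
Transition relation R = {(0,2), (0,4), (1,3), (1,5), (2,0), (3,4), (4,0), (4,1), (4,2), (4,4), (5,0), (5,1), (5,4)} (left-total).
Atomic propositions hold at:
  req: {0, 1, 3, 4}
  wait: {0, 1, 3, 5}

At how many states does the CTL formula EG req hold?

4

EG req: greatest fixpoint, start Z0 = {0, 1, 3, 4}, keep only states in Sat with some successor in Z. Already a fixed point.
Sat(EG req) = {0, 1, 3, 4}
|Sat(EG req)| = |{0, 1, 3, 4}| = 4.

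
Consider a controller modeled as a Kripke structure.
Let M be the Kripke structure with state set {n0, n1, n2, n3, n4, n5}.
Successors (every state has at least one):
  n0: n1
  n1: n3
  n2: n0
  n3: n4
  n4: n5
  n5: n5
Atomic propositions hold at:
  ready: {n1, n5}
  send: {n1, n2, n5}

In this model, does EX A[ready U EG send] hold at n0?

No

EG send: greatest fixpoint, start Z0 = {n1, n2, n5}, keep only states in Sat with some successor in Z. Z1 = {n5}; fixed.
Sat(EG send) = {n5}
A[ready U EG send]: least fixpoint, start Z0 = Sat(EG send) = {n5}, add states in Sat(ready) with every successor in Z. Already a fixed point.
Sat(A[ready U EG send]) = {n5}
Sat(EX A[ready U EG send]) = {s : some successor in {n5}} = {n4, n5}
n0 ∉ Sat(EX A[ready U EG send]) = {n4, n5}, so the formula does not hold at n0.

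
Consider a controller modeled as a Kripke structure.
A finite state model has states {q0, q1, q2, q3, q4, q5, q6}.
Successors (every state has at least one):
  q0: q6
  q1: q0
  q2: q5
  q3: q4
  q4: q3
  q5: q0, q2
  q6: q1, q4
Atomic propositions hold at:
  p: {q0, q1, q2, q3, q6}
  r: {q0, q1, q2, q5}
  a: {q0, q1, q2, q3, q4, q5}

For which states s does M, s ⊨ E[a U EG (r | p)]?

{q0, q1, q2, q5, q6}

Sat(r | p) = {q0, q1, q2, q3, q5, q6}
EG (r | p): greatest fixpoint, start Z0 = {q0, q1, q2, q3, q5, q6}, keep only states in Sat with some successor in Z. Z1 = {q0, q1, q2, q5, q6}; fixed.
Sat(EG (r | p)) = {q0, q1, q2, q5, q6}
E[a U EG (r | p)]: least fixpoint, start Z0 = Sat(EG (r | p)) = {q0, q1, q2, q5, q6}, add states in Sat(a) with some successor in Z. Already a fixed point.
Sat(E[a U EG (r | p)]) = {q0, q1, q2, q5, q6}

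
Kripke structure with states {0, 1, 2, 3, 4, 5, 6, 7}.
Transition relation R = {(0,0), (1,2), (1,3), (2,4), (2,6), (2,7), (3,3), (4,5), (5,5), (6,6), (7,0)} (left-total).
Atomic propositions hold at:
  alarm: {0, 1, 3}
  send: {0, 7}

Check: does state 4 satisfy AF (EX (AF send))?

AF send: least fixpoint, start Z0 = {0, 7}, add states with every successor in Z. Already a fixed point.
Sat(AF send) = {0, 7}
Sat(EX (AF send)) = {s : some successor in {0, 7}} = {0, 2, 7}
AF (EX (AF send)): least fixpoint, start Z0 = {0, 2, 7}, add states with every successor in Z. Already a fixed point.
Sat(AF (EX (AF send))) = {0, 2, 7}
4 ∉ Sat(AF (EX (AF send))) = {0, 2, 7}, so the formula does not hold at 4.

No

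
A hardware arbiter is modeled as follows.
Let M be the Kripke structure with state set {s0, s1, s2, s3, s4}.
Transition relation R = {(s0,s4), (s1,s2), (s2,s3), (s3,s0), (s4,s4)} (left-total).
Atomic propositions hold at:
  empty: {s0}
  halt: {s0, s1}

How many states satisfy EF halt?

EF halt: least fixpoint, start Z0 = {s0, s1}, add states with some successor in Z. Z1 = {s0, s1, s3}; Z2 = {s0, s1, s2, s3}; fixed.
Sat(EF halt) = {s0, s1, s2, s3}
|Sat(EF halt)| = |{s0, s1, s2, s3}| = 4.

4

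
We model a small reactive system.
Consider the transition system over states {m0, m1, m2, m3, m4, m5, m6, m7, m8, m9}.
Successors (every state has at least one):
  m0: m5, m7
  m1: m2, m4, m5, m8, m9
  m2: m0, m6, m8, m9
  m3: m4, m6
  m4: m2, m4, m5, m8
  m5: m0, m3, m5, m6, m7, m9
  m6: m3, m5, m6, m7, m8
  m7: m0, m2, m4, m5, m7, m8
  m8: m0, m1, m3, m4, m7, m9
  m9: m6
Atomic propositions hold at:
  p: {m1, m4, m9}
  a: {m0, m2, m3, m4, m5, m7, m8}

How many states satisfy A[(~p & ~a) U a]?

Sat(~p) = {m0, m2, m3, m5, m6, m7, m8}
Sat(~a) = {m1, m6, m9}
Sat(~p & ~a) = {m6}
A[(~p & ~a) U a]: least fixpoint, start Z0 = Sat(a) = {m0, m2, m3, m4, m5, m7, m8}, add states in Sat(~p & ~a) with every successor in Z. Already a fixed point.
Sat(A[(~p & ~a) U a]) = {m0, m2, m3, m4, m5, m7, m8}
|Sat(A[(~p & ~a) U a])| = |{m0, m2, m3, m4, m5, m7, m8}| = 7.

7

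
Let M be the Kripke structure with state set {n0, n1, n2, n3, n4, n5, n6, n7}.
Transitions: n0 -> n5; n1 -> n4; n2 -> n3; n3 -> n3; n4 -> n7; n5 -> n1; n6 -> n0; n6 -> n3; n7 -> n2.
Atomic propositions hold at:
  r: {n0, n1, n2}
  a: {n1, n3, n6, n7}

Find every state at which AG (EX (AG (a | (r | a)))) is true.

{n2, n3, n4, n7}

Sat(r | a) = {n0, n1, n2, n3, n6, n7}
Sat(a | (r | a)) = {n0, n1, n2, n3, n6, n7}
AG (a | (r | a)): greatest fixpoint, start Z0 = {n0, n1, n2, n3, n6, n7}, keep only states in Sat with every successor in Z. Z1 = {n2, n3, n6, n7}; Z2 = {n2, n3, n7}; fixed.
Sat(AG (a | (r | a))) = {n2, n3, n7}
Sat(EX (AG (a | (r | a)))) = {s : some successor in {n2, n3, n7}} = {n2, n3, n4, n6, n7}
AG (EX (AG (a | (r | a)))): greatest fixpoint, start Z0 = {n2, n3, n4, n6, n7}, keep only states in Sat with every successor in Z. Z1 = {n2, n3, n4, n7}; fixed.
Sat(AG (EX (AG (a | (r | a))))) = {n2, n3, n4, n7}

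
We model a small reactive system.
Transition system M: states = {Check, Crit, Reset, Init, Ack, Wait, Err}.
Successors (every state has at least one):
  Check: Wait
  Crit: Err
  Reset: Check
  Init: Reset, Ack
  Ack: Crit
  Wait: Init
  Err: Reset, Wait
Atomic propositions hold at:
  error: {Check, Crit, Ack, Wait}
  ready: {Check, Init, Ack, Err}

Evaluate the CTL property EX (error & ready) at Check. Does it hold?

Sat(error & ready) = {Check, Ack}
Sat(EX (error & ready)) = {s : some successor in {Check, Ack}} = {Reset, Init}
Check ∉ Sat(EX (error & ready)) = {Reset, Init}, so the formula does not hold at Check.

No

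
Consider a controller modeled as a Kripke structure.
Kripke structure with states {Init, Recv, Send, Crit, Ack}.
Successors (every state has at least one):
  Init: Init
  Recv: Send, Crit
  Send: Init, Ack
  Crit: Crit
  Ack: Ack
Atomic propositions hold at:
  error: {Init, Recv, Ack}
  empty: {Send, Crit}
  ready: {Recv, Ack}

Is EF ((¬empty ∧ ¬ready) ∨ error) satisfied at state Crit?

No

Sat(¬empty) = {Init, Recv, Ack}
Sat(¬ready) = {Init, Send, Crit}
Sat(¬empty ∧ ¬ready) = {Init}
Sat((¬empty ∧ ¬ready) ∨ error) = {Init, Recv, Ack}
EF ((¬empty ∧ ¬ready) ∨ error): least fixpoint, start Z0 = {Init, Recv, Ack}, add states with some successor in Z. Z1 = {Init, Recv, Send, Ack}; fixed.
Sat(EF ((¬empty ∧ ¬ready) ∨ error)) = {Init, Recv, Send, Ack}
Crit ∉ Sat(EF ((¬empty ∧ ¬ready) ∨ error)) = {Init, Recv, Send, Ack}, so the formula does not hold at Crit.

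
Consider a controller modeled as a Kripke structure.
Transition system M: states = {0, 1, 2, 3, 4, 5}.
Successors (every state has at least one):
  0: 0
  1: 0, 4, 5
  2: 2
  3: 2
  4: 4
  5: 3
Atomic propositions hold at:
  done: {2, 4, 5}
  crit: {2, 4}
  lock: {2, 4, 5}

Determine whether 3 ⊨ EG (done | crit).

Sat(done | crit) = {2, 4, 5}
EG (done | crit): greatest fixpoint, start Z0 = {2, 4, 5}, keep only states in Sat with some successor in Z. Z1 = {2, 4}; fixed.
Sat(EG (done | crit)) = {2, 4}
3 ∉ Sat(EG (done | crit)) = {2, 4}, so the formula does not hold at 3.

No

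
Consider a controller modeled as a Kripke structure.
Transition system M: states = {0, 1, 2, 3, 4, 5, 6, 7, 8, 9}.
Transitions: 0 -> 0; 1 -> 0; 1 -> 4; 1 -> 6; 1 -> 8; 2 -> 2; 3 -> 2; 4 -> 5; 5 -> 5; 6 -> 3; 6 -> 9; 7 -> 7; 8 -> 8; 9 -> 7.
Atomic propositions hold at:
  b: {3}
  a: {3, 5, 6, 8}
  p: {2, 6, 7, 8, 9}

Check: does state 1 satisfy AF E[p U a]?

E[p U a]: least fixpoint, start Z0 = Sat(a) = {3, 5, 6, 8}, add states in Sat(p) with some successor in Z. Already a fixed point.
Sat(E[p U a]) = {3, 5, 6, 8}
AF E[p U a]: least fixpoint, start Z0 = {3, 5, 6, 8}, add states with every successor in Z. Z1 = {3, 4, 5, 6, 8}; fixed.
Sat(AF E[p U a]) = {3, 4, 5, 6, 8}
1 ∉ Sat(AF E[p U a]) = {3, 4, 5, 6, 8}, so the formula does not hold at 1.

No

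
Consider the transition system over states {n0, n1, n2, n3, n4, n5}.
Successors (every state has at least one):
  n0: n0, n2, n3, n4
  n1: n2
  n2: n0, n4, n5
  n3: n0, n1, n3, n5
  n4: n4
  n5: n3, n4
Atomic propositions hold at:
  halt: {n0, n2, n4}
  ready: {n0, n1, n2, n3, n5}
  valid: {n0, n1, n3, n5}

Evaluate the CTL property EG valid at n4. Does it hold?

EG valid: greatest fixpoint, start Z0 = {n0, n1, n3, n5}, keep only states in Sat with some successor in Z. Z1 = {n0, n3, n5}; fixed.
Sat(EG valid) = {n0, n3, n5}
n4 ∉ Sat(EG valid) = {n0, n3, n5}, so the formula does not hold at n4.

No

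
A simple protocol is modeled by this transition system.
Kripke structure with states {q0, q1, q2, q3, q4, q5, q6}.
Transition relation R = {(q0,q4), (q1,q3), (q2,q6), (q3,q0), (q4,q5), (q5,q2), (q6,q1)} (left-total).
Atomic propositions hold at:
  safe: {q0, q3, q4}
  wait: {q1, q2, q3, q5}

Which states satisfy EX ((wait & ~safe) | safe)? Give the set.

{q0, q1, q3, q4, q5, q6}

Sat(~safe) = {q1, q2, q5, q6}
Sat(wait & ~safe) = {q1, q2, q5}
Sat((wait & ~safe) | safe) = {q0, q1, q2, q3, q4, q5}
Sat(EX ((wait & ~safe) | safe)) = {s : some successor in {q0, q1, q2, q3, q4, q5}} = {q0, q1, q3, q4, q5, q6}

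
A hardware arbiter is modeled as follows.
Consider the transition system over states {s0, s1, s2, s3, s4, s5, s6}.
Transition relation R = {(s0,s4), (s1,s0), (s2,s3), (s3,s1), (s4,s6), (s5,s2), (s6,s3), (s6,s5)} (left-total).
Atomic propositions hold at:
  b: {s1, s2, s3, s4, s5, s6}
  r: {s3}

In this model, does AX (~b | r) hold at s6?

No

Sat(~b) = {s0}
Sat(~b | r) = {s0, s3}
Sat(AX (~b | r)) = {s : every successor in {s0, s3}} = {s1, s2}
s6 ∉ Sat(AX (~b | r)) = {s1, s2}, so the formula does not hold at s6.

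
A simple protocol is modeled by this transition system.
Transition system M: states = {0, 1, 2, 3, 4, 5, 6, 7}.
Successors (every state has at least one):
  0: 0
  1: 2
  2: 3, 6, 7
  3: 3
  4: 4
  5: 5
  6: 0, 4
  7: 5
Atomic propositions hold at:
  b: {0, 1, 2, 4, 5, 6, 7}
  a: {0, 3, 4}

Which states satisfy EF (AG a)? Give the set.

{0, 1, 2, 3, 4, 6}

AG a: greatest fixpoint, start Z0 = {0, 3, 4}, keep only states in Sat with every successor in Z. Already a fixed point.
Sat(AG a) = {0, 3, 4}
EF (AG a): least fixpoint, start Z0 = {0, 3, 4}, add states with some successor in Z. Z1 = {0, 2, 3, 4, 6}; Z2 = {0, 1, 2, 3, 4, 6}; fixed.
Sat(EF (AG a)) = {0, 1, 2, 3, 4, 6}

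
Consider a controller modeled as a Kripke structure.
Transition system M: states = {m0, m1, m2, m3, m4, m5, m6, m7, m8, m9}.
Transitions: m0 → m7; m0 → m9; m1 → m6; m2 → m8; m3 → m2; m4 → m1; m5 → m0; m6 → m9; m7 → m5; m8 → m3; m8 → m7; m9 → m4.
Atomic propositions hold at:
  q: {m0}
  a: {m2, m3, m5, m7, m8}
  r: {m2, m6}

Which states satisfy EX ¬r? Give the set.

{m0, m2, m4, m5, m6, m7, m8, m9}

Sat(¬r) = {m0, m1, m3, m4, m5, m7, m8, m9}
Sat(EX ¬r) = {s : some successor in {m0, m1, m3, m4, m5, m7, m8, m9}} = {m0, m2, m4, m5, m6, m7, m8, m9}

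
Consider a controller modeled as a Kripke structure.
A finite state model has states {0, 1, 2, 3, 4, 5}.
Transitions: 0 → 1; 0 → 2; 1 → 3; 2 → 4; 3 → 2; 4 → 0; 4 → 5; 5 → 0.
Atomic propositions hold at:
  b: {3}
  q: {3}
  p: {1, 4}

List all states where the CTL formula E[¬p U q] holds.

{3}

Sat(¬p) = {0, 2, 3, 5}
E[¬p U q]: least fixpoint, start Z0 = Sat(q) = {3}, add states in Sat(¬p) with some successor in Z. Already a fixed point.
Sat(E[¬p U q]) = {3}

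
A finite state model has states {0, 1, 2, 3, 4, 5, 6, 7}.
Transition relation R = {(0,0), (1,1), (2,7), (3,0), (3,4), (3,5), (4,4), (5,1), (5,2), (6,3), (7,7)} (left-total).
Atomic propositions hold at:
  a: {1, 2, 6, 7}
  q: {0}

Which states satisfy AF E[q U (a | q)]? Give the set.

{0, 1, 2, 5, 6, 7}

Sat(a | q) = {0, 1, 2, 6, 7}
E[q U (a | q)]: least fixpoint, start Z0 = Sat((a | q)) = {0, 1, 2, 6, 7}, add states in Sat(q) with some successor in Z. Already a fixed point.
Sat(E[q U (a | q)]) = {0, 1, 2, 6, 7}
AF E[q U (a | q)]: least fixpoint, start Z0 = {0, 1, 2, 6, 7}, add states with every successor in Z. Z1 = {0, 1, 2, 5, 6, 7}; fixed.
Sat(AF E[q U (a | q)]) = {0, 1, 2, 5, 6, 7}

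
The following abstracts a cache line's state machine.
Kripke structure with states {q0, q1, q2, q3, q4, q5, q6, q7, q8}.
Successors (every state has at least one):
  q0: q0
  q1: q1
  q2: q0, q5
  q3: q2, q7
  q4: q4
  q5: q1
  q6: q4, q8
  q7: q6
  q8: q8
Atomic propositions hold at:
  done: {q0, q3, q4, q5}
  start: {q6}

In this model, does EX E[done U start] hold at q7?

Yes

E[done U start]: least fixpoint, start Z0 = Sat(start) = {q6}, add states in Sat(done) with some successor in Z. Already a fixed point.
Sat(E[done U start]) = {q6}
Sat(EX E[done U start]) = {s : some successor in {q6}} = {q7}
q7 ∈ Sat(EX E[done U start]) = {q7}, so the formula holds at q7.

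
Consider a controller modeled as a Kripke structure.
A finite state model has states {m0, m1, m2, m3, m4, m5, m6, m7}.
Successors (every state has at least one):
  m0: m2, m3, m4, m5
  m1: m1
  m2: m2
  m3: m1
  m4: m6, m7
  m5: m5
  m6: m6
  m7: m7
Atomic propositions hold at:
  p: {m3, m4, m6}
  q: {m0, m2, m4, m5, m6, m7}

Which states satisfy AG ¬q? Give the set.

{m1, m3}

Sat(¬q) = {m1, m3}
AG ¬q: greatest fixpoint, start Z0 = {m1, m3}, keep only states in Sat with every successor in Z. Already a fixed point.
Sat(AG ¬q) = {m1, m3}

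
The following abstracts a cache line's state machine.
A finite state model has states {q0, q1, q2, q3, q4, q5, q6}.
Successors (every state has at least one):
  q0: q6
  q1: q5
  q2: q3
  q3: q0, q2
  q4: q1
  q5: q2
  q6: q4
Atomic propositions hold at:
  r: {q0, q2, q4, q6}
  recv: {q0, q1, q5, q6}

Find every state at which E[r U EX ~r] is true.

Sat(~r) = {q1, q3, q5}
Sat(EX ~r) = {s : some successor in {q1, q3, q5}} = {q1, q2, q4}
E[r U EX ~r]: least fixpoint, start Z0 = Sat(EX ~r) = {q1, q2, q4}, add states in Sat(r) with some successor in Z. Z1 = {q1, q2, q4, q6}; Z2 = {q0, q1, q2, q4, q6}; fixed.
Sat(E[r U EX ~r]) = {q0, q1, q2, q4, q6}

{q0, q1, q2, q4, q6}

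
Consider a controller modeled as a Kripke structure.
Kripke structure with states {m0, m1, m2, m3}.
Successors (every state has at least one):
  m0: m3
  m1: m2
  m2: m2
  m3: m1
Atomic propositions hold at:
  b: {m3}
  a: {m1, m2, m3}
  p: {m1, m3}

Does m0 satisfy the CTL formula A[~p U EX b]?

Yes

Sat(~p) = {m0, m2}
Sat(EX b) = {s : some successor in {m3}} = {m0}
A[~p U EX b]: least fixpoint, start Z0 = Sat(EX b) = {m0}, add states in Sat(~p) with every successor in Z. Already a fixed point.
Sat(A[~p U EX b]) = {m0}
m0 ∈ Sat(A[~p U EX b]) = {m0}, so the formula holds at m0.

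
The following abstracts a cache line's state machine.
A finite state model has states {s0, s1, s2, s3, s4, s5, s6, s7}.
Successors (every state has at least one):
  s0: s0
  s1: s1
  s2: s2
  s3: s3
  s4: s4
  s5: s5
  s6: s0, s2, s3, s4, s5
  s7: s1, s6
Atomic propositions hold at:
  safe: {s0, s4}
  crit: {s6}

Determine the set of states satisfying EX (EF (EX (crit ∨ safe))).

{s0, s4, s6, s7}

Sat(crit ∨ safe) = {s0, s4, s6}
Sat(EX (crit ∨ safe)) = {s : some successor in {s0, s4, s6}} = {s0, s4, s6, s7}
EF (EX (crit ∨ safe)): least fixpoint, start Z0 = {s0, s4, s6, s7}, add states with some successor in Z. Already a fixed point.
Sat(EF (EX (crit ∨ safe))) = {s0, s4, s6, s7}
Sat(EX (EF (EX (crit ∨ safe)))) = {s : some successor in {s0, s4, s6, s7}} = {s0, s4, s6, s7}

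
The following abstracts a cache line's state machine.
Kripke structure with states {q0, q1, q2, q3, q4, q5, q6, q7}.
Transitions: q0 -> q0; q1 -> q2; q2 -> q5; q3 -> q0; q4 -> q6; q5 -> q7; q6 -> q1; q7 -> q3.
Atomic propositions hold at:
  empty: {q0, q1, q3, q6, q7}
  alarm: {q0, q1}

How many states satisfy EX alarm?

3

Sat(EX alarm) = {s : some successor in {q0, q1}} = {q0, q3, q6}
|Sat(EX alarm)| = |{q0, q3, q6}| = 3.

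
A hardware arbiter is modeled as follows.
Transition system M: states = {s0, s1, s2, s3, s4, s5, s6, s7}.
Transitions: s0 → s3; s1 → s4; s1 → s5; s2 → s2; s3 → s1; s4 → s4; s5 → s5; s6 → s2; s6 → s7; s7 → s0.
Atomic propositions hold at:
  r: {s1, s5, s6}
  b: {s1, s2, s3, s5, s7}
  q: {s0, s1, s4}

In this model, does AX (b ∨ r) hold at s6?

Yes

Sat(b ∨ r) = {s1, s2, s3, s5, s6, s7}
Sat(AX (b ∨ r)) = {s : every successor in {s1, s2, s3, s5, s6, s7}} = {s0, s2, s3, s5, s6}
s6 ∈ Sat(AX (b ∨ r)) = {s0, s2, s3, s5, s6}, so the formula holds at s6.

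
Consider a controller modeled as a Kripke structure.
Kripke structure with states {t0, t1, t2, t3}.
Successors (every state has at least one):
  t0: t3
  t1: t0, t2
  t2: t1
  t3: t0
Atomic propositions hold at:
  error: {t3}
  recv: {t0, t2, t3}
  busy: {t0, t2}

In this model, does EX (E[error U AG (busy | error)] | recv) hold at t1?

Sat(busy | error) = {t0, t2, t3}
AG (busy | error): greatest fixpoint, start Z0 = {t0, t2, t3}, keep only states in Sat with every successor in Z. Z1 = {t0, t3}; fixed.
Sat(AG (busy | error)) = {t0, t3}
E[error U AG (busy | error)]: least fixpoint, start Z0 = Sat(AG (busy | error)) = {t0, t3}, add states in Sat(error) with some successor in Z. Already a fixed point.
Sat(E[error U AG (busy | error)]) = {t0, t3}
Sat(E[error U AG (busy | error)] | recv) = {t0, t2, t3}
Sat(EX (E[error U AG (busy | error)] | recv)) = {s : some successor in {t0, t2, t3}} = {t0, t1, t3}
t1 ∈ Sat(EX (E[error U AG (busy | error)] | recv)) = {t0, t1, t3}, so the formula holds at t1.

Yes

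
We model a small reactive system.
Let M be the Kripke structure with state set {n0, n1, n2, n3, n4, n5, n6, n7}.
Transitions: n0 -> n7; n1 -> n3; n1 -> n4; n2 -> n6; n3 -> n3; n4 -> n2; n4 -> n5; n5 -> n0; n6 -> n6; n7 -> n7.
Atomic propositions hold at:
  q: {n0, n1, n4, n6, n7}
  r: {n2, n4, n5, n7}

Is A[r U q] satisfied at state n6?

Yes

A[r U q]: least fixpoint, start Z0 = Sat(q) = {n0, n1, n4, n6, n7}, add states in Sat(r) with every successor in Z. Z1 = {n0, n1, n2, n4, n5, n6, n7}; fixed.
Sat(A[r U q]) = {n0, n1, n2, n4, n5, n6, n7}
n6 ∈ Sat(A[r U q]) = {n0, n1, n2, n4, n5, n6, n7}, so the formula holds at n6.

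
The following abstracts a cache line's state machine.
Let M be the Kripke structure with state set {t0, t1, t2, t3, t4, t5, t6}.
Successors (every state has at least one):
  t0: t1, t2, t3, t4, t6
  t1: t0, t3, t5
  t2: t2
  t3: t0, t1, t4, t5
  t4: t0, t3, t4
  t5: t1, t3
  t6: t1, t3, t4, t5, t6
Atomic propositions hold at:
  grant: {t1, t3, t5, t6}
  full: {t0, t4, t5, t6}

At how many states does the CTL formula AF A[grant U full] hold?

A[grant U full]: least fixpoint, start Z0 = Sat(full) = {t0, t4, t5, t6}, add states in Sat(grant) with every successor in Z. Already a fixed point.
Sat(A[grant U full]) = {t0, t4, t5, t6}
AF A[grant U full]: least fixpoint, start Z0 = {t0, t4, t5, t6}, add states with every successor in Z. Already a fixed point.
Sat(AF A[grant U full]) = {t0, t4, t5, t6}
|Sat(AF A[grant U full])| = |{t0, t4, t5, t6}| = 4.

4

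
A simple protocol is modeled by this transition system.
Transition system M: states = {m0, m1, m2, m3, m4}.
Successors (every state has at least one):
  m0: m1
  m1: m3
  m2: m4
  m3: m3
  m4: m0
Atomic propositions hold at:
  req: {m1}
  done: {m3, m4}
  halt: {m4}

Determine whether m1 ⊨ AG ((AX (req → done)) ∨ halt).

Yes

Sat(req → done) = {m0, m2, m3, m4}
Sat(AX (req → done)) = {s : every successor in {m0, m2, m3, m4}} = {m1, m2, m3, m4}
Sat((AX (req → done)) ∨ halt) = {m1, m2, m3, m4}
AG ((AX (req → done)) ∨ halt): greatest fixpoint, start Z0 = {m1, m2, m3, m4}, keep only states in Sat with every successor in Z. Z1 = {m1, m2, m3}; Z2 = {m1, m3}; fixed.
Sat(AG ((AX (req → done)) ∨ halt)) = {m1, m3}
m1 ∈ Sat(AG ((AX (req → done)) ∨ halt)) = {m1, m3}, so the formula holds at m1.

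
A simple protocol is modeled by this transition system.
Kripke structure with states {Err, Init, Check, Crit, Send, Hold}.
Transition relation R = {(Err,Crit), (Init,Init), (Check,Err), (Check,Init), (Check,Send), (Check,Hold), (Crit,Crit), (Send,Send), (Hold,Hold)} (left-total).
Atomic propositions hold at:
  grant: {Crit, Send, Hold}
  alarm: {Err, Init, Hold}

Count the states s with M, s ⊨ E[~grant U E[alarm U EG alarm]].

3

Sat(~grant) = {Err, Init, Check}
EG alarm: greatest fixpoint, start Z0 = {Err, Init, Hold}, keep only states in Sat with some successor in Z. Z1 = {Init, Hold}; fixed.
Sat(EG alarm) = {Init, Hold}
E[alarm U EG alarm]: least fixpoint, start Z0 = Sat(EG alarm) = {Init, Hold}, add states in Sat(alarm) with some successor in Z. Already a fixed point.
Sat(E[alarm U EG alarm]) = {Init, Hold}
E[~grant U E[alarm U EG alarm]]: least fixpoint, start Z0 = Sat(E[alarm U EG alarm]) = {Init, Hold}, add states in Sat(~grant) with some successor in Z. Z1 = {Init, Check, Hold}; fixed.
Sat(E[~grant U E[alarm U EG alarm]]) = {Init, Check, Hold}
|Sat(E[~grant U E[alarm U EG alarm]])| = |{Init, Check, Hold}| = 3.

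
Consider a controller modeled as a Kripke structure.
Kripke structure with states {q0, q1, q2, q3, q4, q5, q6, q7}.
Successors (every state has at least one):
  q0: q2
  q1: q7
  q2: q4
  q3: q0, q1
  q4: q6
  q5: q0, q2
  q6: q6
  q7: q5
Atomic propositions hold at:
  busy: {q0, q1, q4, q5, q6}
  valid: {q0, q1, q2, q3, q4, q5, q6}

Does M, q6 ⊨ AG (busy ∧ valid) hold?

Yes

Sat(busy ∧ valid) = {q0, q1, q4, q5, q6}
AG (busy ∧ valid): greatest fixpoint, start Z0 = {q0, q1, q4, q5, q6}, keep only states in Sat with every successor in Z. Z1 = {q4, q6}; fixed.
Sat(AG (busy ∧ valid)) = {q4, q6}
q6 ∈ Sat(AG (busy ∧ valid)) = {q4, q6}, so the formula holds at q6.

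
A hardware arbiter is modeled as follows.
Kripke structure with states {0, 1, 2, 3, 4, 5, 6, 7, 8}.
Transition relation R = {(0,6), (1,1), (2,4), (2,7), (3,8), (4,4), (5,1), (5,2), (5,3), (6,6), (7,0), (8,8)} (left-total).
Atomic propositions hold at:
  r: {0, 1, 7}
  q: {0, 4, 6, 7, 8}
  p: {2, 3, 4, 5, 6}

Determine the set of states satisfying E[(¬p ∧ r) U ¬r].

Sat(¬p) = {0, 1, 7, 8}
Sat(¬p ∧ r) = {0, 1, 7}
Sat(¬r) = {2, 3, 4, 5, 6, 8}
E[(¬p ∧ r) U ¬r]: least fixpoint, start Z0 = Sat(¬r) = {2, 3, 4, 5, 6, 8}, add states in Sat(¬p ∧ r) with some successor in Z. Z1 = {0, 2, 3, 4, 5, 6, 8}; Z2 = {0, 2, 3, 4, 5, 6, 7, 8}; fixed.
Sat(E[(¬p ∧ r) U ¬r]) = {0, 2, 3, 4, 5, 6, 7, 8}

{0, 2, 3, 4, 5, 6, 7, 8}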